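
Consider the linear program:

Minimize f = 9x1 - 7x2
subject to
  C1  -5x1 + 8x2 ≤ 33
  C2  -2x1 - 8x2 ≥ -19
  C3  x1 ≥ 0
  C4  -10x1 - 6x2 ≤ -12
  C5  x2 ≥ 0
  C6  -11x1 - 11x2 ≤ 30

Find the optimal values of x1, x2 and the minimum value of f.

x1 = 0, x2 = 19/8, minimum f = -133/8

At the optimal vertex, -2x1 - 8x2 = -19 and x1 = 0.
Solving simultaneously gives x1 = 0, x2 = 19/8.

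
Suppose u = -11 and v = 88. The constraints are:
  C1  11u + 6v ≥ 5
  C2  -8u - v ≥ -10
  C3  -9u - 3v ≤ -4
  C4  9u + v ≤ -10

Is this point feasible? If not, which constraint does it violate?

C1: 407 ≥ 5 ✓
C2: 0 ≥ -10 ✓
C3: -165 ≤ -4 ✓
C4: -11 ≤ -10 ✓

feasible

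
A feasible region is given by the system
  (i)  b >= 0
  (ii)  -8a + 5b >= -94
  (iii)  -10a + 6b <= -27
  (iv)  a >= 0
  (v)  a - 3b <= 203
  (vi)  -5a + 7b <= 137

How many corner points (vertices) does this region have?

4

The feasible vertices (each the meet of two boundaries and inside every other half-plane) are:
  (47/4, 0)
  (27/10, 0)
  (1343/31, 1566/31)
  (1011/40, 301/8)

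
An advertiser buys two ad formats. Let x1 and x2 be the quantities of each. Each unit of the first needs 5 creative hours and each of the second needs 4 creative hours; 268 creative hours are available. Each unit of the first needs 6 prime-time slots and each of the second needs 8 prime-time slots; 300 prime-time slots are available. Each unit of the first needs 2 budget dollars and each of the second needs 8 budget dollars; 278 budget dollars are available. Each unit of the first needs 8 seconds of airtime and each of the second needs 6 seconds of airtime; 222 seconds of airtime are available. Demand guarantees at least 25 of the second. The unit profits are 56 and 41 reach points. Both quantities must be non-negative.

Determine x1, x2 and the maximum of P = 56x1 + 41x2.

Extreme points and P = 56x1 + 41x2:
  (0, 139/4) → P = 5699/4
  (0, 25) → P = 1025
  (27/13, 445/13) → P = 19757/13
  (9, 25) → P = 1529

At the optimal vertex, 8x1 + 6x2 = 222 and x2 = 25.
Solving simultaneously gives x1 = 9, x2 = 25.

x1 = 9, x2 = 25, maximum P = 1529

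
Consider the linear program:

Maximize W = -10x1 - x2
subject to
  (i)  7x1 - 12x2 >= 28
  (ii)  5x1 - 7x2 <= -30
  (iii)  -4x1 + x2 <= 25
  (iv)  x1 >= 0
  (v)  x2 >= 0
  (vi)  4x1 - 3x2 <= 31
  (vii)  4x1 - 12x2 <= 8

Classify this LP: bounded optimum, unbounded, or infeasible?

The boundaries 7x1 - 12x2 = 28 and 4x1 - 3x2 = 31 meet at (32/3, 35/9), but that point violates 5x1 - 7x2 ≤ -30. Every candidate vertex is excluded by some other constraint, so the feasible region is empty.

infeasible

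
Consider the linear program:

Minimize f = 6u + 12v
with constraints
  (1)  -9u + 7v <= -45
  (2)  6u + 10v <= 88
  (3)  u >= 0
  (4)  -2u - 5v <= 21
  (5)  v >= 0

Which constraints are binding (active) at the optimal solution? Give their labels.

(1) and (5)

Feasible corners and f = 6u + 12v:
  (533/66, 87/22) → f = 1055/11
  (5, 0) → f = 30
  (44/3, 0) → f = 88

The minimum is at (5, 0). Substituting into each constraint, equality holds for (1) and (5); the remaining constraints have slack.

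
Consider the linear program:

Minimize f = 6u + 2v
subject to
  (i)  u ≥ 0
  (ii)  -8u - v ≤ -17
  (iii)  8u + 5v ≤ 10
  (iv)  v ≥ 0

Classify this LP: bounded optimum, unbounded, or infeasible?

The boundaries u = 0 and -8u - v = -17 meet at (0, 17), but that point violates 8u + 5v ≤ 10. Every candidate vertex is excluded by some other constraint, so the feasible region is empty.

infeasible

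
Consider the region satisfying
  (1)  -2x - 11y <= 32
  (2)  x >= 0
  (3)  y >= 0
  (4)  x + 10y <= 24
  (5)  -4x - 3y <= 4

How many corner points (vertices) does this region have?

Intersecting each pair of boundary lines and keeping only the points that satisfy every inequality leaves:
  (0, 0)
  (0, 12/5)
  (24, 0)

3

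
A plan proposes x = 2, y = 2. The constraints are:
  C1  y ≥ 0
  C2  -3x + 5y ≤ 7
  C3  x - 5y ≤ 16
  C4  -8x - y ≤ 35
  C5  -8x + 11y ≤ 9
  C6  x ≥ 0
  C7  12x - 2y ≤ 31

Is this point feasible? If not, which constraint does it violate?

feasible

C1: 2 ≥ 0 ✓
C2: 4 ≤ 7 ✓
C3: -8 ≤ 16 ✓
C4: -18 ≤ 35 ✓
C5: 6 ≤ 9 ✓
C6: 2 ≥ 0 ✓
C7: 20 ≤ 31 ✓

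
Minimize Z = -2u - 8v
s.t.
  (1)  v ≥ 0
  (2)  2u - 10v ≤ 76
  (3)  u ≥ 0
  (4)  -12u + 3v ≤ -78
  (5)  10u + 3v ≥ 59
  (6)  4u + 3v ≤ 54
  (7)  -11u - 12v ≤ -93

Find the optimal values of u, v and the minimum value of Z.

u = 33/4, v = 7, minimum Z = -145/2

Vertices and Z = -2u - 8v:
  (27/2, 0) → Z = -27
  (93/11, 0) → Z = -186/11
  (33/4, 7) → Z = -145/2
  (405/59, 86/59) → Z = -1498/59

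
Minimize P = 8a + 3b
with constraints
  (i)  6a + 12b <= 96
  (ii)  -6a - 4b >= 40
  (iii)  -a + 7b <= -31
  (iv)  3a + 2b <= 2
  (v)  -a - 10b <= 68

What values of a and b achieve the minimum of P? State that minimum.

Corner points and P = 8a + 3b:
  (-78/23, -113/23) → P = -963/23
  (-16/7, -46/7) → P = -38
  (-166/17, -99/17) → P = -1625/17

a = -166/17, b = -99/17, minimum P = -1625/17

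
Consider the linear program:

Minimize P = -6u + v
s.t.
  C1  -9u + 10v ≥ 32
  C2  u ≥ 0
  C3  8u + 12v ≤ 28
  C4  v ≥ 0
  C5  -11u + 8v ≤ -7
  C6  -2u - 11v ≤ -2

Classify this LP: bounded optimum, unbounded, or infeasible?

The boundaries -9u + 10v = 32 and -11u + 8v = -7 meet at (163/19, 415/38), but that point violates 8u + 12v ≤ 28. Every candidate vertex is excluded by some other constraint, so the feasible region is empty.

infeasible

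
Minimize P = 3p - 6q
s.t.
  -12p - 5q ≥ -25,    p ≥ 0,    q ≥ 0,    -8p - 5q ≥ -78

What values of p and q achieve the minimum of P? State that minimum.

Extreme points and P = 3p - 6q:
  (0, 5) → P = -30
  (25/12, 0) → P = 25/4
  (0, 0) → P = 0

The optimum lies where -12p - 5q = -25 and p = 0.
Solving simultaneously gives p = 0, q = 5.

p = 0, q = 5, minimum P = -30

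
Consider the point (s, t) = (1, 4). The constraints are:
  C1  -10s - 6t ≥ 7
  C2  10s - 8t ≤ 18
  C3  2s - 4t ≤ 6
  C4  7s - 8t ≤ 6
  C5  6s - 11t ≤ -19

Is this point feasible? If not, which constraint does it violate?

not feasible — violates C1

Constraint C1: -10s - 6t = -34, which is not ≥ 7. All other constraints are satisfied.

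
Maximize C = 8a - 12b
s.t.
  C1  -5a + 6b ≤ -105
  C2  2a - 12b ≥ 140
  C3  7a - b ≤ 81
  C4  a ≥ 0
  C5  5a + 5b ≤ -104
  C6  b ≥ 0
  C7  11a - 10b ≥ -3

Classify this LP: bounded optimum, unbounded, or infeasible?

infeasible

The boundaries 7a - b = 81 and a = 0 meet at (0, -81), but that point violates b ≥ 0. Every candidate vertex is excluded by some other constraint, so the feasible region is empty.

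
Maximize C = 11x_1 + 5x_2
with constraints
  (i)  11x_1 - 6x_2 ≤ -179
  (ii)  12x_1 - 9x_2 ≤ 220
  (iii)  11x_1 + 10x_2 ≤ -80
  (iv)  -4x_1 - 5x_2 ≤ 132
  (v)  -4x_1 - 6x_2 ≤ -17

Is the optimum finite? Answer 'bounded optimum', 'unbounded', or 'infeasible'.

bounded optimum

Corner points and C = 11x_1 + 5x_2:
  (-25, 39/2) → C = -355/2
  (-877/4, 149) → C = -6667/4
The feasible region has finitely many vertices and no improving ray; the maximum is -355/2 at (-25, 39/2).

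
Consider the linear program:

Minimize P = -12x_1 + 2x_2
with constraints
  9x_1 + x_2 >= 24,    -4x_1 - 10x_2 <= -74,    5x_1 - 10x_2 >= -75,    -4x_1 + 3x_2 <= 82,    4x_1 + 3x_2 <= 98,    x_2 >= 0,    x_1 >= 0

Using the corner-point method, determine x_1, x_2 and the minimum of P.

The binding constraints are 4x_1 + 3x_2 = 98 and x_2 = 0.
Solving simultaneously gives x_1 = 49/2, x_2 = 0.

x_1 = 49/2, x_2 = 0, minimum P = -294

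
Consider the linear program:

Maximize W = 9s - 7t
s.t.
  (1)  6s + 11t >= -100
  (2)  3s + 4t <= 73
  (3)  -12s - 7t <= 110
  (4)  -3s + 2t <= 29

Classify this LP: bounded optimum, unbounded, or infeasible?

Vertices and W = 9s - 7t:
  (401/3, -82) → W = 1777
  (-17/3, -6) → W = -9
  (5/3, 17) → W = -104
  (-47/5, 2/5) → W = -437/5
The feasible region has finitely many vertices and no improving ray; the maximum is 1777 at (401/3, -82).

bounded optimum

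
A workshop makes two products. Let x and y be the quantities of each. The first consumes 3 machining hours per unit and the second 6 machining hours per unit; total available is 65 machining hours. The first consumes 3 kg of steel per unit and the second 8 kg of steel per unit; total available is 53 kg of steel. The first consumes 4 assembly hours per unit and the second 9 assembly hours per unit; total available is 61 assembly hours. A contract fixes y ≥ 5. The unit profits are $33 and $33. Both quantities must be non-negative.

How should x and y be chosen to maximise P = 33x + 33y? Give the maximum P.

Feasible corners and P = 33x + 33y:
  (0, 53/8) → P = 1749/8
  (0, 5) → P = 165
  (11/5, 29/5) → P = 264
  (4, 5) → P = 297

x = 4, y = 5, maximum P = 297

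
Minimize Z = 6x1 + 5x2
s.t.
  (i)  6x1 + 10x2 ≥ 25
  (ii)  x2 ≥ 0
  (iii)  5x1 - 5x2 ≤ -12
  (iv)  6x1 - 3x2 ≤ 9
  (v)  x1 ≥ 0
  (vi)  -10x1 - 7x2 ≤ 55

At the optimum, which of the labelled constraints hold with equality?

(i) and (v)

Feasible corners and Z = 6x1 + 5x2:
  (1/16, 197/80) → Z = 203/16
  (0, 5/2) → Z = 25/2
  (27/5, 39/5) → Z = 357/5
The feasible region is unbounded (it extends along (0, 1), (1, 2)), but Z strictly increases along every unbounded feasible direction, so there is no improving ray and the minimum is attained at a vertex.

The minimum is at (0, 5/2). Substituting into each constraint, equality holds for (i) and (v); the remaining constraints have slack.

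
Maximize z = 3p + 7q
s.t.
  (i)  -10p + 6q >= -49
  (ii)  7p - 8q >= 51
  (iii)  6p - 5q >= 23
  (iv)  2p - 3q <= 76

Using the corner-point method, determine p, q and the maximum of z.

p = 43/19, q = -167/38, maximum z = -911/38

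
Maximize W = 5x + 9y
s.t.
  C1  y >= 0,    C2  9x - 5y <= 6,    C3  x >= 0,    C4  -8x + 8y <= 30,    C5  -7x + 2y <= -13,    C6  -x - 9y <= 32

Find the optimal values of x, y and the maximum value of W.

x = 99/16, y = 159/16, maximum W = 963/8

Extreme points and W = 5x + 9y:
  (99/16, 159/16) → W = 963/8
  (53/17, 75/17) → W = 940/17
  (41/10, 157/20) → W = 1823/20

The binding constraints are 9x - 5y = 6 and -8x + 8y = 30.
Solving simultaneously gives x = 99/16, y = 159/16.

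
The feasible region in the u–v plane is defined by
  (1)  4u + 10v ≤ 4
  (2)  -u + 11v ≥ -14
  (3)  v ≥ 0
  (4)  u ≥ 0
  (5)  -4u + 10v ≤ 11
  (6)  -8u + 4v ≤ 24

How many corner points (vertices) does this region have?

Intersecting each pair of boundary lines and keeping only the points that satisfy every inequality leaves:
  (1, 0)
  (0, 2/5)
  (0, 0)

3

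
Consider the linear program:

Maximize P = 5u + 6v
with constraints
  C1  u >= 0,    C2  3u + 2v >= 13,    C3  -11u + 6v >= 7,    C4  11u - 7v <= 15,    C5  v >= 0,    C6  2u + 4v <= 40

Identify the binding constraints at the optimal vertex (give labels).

Corner points and P = 5u + 6v:
  (0, 13/2) → P = 39
  (0, 10) → P = 60
  (8/5, 41/10) → P = 163/5
  (53/14, 227/28) → P = 473/7

The maximum is at (53/14, 227/28). Substituting into each constraint, equality holds for C3 and C6; the remaining constraints have slack.

C3 and C6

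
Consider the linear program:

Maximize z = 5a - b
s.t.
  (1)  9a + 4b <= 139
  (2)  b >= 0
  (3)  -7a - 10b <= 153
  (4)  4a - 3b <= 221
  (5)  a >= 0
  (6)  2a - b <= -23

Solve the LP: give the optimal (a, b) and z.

a = 47/17, b = 485/17, maximum z = -250/17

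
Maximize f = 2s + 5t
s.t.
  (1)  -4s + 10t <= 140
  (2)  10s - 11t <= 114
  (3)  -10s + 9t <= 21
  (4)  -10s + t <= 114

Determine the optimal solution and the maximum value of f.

Vertices and f = 2s + 5t:
  (335/7, 232/7) → f = 1830/7
  (525/32, 329/16) → f = 1085/8
  (-342/25, -114/5) → f = -3534/25
  (-201/16, -93/8) → f = -333/4

At the optimal vertex, -4s + 10t = 140 and 10s - 11t = 114.
Solving simultaneously gives s = 335/7, t = 232/7.

s = 335/7, t = 232/7, maximum f = 1830/7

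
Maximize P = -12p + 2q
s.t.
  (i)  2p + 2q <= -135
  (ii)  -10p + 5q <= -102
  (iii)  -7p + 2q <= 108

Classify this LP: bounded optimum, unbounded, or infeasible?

unbounded

From the feasible point (-157/10, -259/5), moving in the direction (-2, -7) keeps every constraint satisfied while P increases without bound.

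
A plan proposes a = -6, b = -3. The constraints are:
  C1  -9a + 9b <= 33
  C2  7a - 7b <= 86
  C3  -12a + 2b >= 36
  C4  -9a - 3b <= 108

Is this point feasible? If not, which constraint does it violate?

feasible

C1: 27 ≤ 33 ✓
C2: -21 ≤ 86 ✓
C3: 66 ≥ 36 ✓
C4: 63 ≤ 108 ✓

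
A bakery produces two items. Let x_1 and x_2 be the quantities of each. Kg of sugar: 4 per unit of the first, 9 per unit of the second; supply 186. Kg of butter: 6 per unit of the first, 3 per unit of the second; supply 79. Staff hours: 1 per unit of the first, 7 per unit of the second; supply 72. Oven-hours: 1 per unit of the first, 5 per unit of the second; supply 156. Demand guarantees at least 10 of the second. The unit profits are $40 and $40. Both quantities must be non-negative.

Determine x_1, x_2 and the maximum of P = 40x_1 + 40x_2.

x_1 = 2, x_2 = 10, maximum P = 480

Vertices and P = 40x_1 + 40x_2:
  (0, 72/7) → P = 2880/7
  (0, 10) → P = 400
  (2, 10) → P = 480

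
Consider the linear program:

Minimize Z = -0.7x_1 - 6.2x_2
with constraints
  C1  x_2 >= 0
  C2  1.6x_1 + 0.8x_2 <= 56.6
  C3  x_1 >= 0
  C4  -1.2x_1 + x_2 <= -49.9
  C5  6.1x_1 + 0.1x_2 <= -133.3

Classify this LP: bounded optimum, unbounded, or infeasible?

The boundaries x_1 = 0 and 6.1x_1 + 0.1x_2 = -133.3 meet at (0, -1333), but that point violates x_2 ≥ 0. Every candidate vertex is excluded by some other constraint, so the feasible region is empty.

infeasible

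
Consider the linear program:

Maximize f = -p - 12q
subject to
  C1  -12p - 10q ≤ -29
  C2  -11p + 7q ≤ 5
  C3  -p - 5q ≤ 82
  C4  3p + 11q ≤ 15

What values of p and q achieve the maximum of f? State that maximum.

p = 977/4, q = -261/4, maximum f = 2155/4

At the optimal vertex, -p - 5q = 82 and 3p + 11q = 15.
Solving simultaneously gives p = 977/4, q = -261/4.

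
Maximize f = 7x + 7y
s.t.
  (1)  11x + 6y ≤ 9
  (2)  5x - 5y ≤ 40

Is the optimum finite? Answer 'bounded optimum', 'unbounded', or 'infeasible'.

unbounded

From the feasible point (57/17, -79/17), moving in the direction (-6, 11) keeps every constraint satisfied while f increases without bound.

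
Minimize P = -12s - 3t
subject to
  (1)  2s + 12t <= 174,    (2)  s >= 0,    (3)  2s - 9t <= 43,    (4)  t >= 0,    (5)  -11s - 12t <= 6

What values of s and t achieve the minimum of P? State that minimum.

Extreme points and P = -12s - 3t:
  (0, 29/2) → P = -87/2
  (347/7, 131/21) → P = -4295/7
  (0, 0) → P = 0
  (43/2, 0) → P = -258

The optimum lies where 2s + 12t = 174 and 2s - 9t = 43.
Solving simultaneously gives s = 347/7, t = 131/21.

s = 347/7, t = 131/21, minimum P = -4295/7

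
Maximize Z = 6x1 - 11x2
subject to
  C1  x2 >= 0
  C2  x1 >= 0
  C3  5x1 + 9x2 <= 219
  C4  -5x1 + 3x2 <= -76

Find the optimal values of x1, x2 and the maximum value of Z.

Feasible corners and Z = 6x1 - 11x2:
  (219/5, 0) → Z = 1314/5
  (76/5, 0) → Z = 456/5
  (447/20, 143/12) → Z = 181/60

x1 = 219/5, x2 = 0, maximum Z = 1314/5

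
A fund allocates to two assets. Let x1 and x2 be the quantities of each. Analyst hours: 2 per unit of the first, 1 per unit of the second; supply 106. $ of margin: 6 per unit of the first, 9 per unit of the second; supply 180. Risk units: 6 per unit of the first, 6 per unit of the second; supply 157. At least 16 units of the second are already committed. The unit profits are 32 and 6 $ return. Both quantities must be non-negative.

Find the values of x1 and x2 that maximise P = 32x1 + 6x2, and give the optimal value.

Extreme points and P = 32x1 + 6x2:
  (0, 20) → P = 120
  (0, 16) → P = 96
  (6, 16) → P = 288

x1 = 6, x2 = 16, maximum P = 288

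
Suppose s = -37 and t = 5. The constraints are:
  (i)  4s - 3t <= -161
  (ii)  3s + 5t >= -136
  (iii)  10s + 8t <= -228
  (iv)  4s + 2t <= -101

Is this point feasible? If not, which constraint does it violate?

(i): -163 ≤ -161 ✓
(ii): -86 ≥ -136 ✓
(iii): -330 ≤ -228 ✓
(iv): -138 ≤ -101 ✓

feasible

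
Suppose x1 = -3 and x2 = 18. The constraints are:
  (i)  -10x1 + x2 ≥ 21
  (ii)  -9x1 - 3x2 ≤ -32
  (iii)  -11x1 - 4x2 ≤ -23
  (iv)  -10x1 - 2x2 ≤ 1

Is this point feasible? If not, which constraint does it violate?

not feasible — violates (ii)

Constraint (ii): -9x1 - 3x2 = -27, which is not ≤ -32. All other constraints are satisfied.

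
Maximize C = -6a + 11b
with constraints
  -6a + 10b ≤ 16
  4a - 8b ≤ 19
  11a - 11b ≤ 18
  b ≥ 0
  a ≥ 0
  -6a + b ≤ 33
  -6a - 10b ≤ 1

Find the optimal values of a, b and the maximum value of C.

a = 89/11, b = 71/11, maximum C = 247/11

Corner points and C = -6a + 11b:
  (89/11, 71/11) → C = 247/11
  (0, 8/5) → C = 88/5
  (18/11, 0) → C = -108/11
  (0, 0) → C = 0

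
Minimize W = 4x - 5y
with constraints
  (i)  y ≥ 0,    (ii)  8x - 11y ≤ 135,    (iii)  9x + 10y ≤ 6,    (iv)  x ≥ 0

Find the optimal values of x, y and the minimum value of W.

x = 0, y = 3/5, minimum W = -3

Feasible corners and W = 4x - 5y:
  (2/3, 0) → W = 8/3
  (0, 0) → W = 0
  (0, 3/5) → W = -3

The optimum lies where 9x + 10y = 6 and x = 0.
Solving simultaneously gives x = 0, y = 3/5.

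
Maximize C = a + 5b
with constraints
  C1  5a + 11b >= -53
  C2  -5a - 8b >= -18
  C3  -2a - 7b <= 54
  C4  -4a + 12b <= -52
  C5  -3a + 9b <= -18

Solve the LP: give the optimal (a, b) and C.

Corner points and C = a + 5b:
  (223/13, -164/13) → C = -597/13
  (-8/13, -59/13) → C = -303/13
  (558/19, -306/19) → C = -972/19
  (158/23, -47/23) → C = -77/23

a = 158/23, b = -47/23, maximum C = -77/23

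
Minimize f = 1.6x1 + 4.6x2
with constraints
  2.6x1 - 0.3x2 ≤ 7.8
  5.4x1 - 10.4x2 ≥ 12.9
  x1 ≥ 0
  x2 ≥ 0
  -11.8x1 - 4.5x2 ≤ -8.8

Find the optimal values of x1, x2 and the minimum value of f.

x1 = 43/18, x2 = 0, minimum f = 172/45

Vertices and f = 1.6x1 + 4.6x2:
  (7725/2542, 429/1271) → f = 40767/6355
  (3, 0) → f = 24/5
  (43/18, 0) → f = 172/45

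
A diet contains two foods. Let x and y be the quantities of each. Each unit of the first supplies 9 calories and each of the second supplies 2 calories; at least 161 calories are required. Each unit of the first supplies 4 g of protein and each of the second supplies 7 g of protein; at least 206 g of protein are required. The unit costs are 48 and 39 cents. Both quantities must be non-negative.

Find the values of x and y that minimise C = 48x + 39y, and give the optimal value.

Extreme points and C = 48x + 39y:
  (0, 161/2) → C = 6279/2
  (103/2, 0) → C = 2472
  (13, 22) → C = 1482
The feasible region is unbounded (it extends along (0, 1), (1, 0)), but C strictly increases along every unbounded feasible direction, so there is no improving ray and the minimum is attained at a vertex.

The binding constraints are 9x + 2y = 161 and 4x + 7y = 206.
Solving simultaneously gives x = 13, y = 22.

x = 13, y = 22, minimum C = 1482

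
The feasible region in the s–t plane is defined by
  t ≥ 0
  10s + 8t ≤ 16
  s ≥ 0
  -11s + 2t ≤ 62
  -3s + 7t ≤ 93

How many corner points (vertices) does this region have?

Pairwise boundary intersections that survive every other constraint:
  (8/5, 0)
  (0, 0)
  (0, 2)

3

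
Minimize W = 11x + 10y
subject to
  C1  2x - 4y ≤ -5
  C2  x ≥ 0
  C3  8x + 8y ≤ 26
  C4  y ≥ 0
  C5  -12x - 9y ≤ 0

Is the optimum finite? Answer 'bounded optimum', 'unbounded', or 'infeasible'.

Corner points and W = 11x + 10y:
  (0, 5/4) → W = 25/2
  (4/3, 23/12) → W = 203/6
  (0, 13/4) → W = 65/2
The feasible region has finitely many vertices and no improving ray; the minimum is 25/2 at (0, 5/4).

bounded optimum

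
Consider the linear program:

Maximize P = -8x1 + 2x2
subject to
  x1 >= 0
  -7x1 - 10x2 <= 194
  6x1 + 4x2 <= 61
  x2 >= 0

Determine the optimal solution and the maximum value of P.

Corner points and P = -8x1 + 2x2:
  (0, 61/4) → P = 61/2
  (0, 0) → P = 0
  (61/6, 0) → P = -244/3

x1 = 0, x2 = 61/4, maximum P = 61/2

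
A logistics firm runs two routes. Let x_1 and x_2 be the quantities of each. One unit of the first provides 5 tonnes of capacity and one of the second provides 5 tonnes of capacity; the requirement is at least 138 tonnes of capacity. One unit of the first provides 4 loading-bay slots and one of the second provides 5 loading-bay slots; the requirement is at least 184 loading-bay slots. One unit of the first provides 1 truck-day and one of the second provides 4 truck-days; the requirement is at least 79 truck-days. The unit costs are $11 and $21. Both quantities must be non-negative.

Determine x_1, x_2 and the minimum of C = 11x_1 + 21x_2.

Extreme points and C = 11x_1 + 21x_2:
  (0, 184/5) → C = 3864/5
  (79, 0) → C = 869
  (31, 12) → C = 593
The feasible region is unbounded (it extends along (0, 1), (1, 0)), but C strictly increases along every unbounded feasible direction, so there is no improving ray and the minimum is attained at a vertex.

The binding constraints are 4x_1 + 5x_2 = 184 and x_1 + 4x_2 = 79.
Solving simultaneously gives x_1 = 31, x_2 = 12.

x_1 = 31, x_2 = 12, minimum C = 593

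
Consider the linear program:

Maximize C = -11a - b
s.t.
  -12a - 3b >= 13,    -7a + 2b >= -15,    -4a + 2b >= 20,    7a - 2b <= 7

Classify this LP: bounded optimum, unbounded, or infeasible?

From the feasible point (-43/18, 47/9), moving in the direction (-3, 12) keeps every constraint satisfied while C increases without bound.

unbounded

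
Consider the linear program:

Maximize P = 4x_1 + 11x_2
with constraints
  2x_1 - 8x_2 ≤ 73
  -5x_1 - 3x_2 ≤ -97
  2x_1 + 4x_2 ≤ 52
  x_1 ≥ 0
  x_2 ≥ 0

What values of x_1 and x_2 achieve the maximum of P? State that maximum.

x_1 = 116/7, x_2 = 33/7, maximum P = 827/7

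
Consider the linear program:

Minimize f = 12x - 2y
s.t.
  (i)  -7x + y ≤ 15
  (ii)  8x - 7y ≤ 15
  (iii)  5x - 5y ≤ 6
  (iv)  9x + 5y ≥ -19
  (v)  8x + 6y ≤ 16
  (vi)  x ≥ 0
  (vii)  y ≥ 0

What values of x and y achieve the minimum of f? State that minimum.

Feasible corners and f = 12x - 2y:
  (58/35, 16/35) → f = 664/35
  (6/5, 0) → f = 72/5
  (0, 8/3) → f = -16/3
  (0, 0) → f = 0

x = 0, y = 8/3, minimum f = -16/3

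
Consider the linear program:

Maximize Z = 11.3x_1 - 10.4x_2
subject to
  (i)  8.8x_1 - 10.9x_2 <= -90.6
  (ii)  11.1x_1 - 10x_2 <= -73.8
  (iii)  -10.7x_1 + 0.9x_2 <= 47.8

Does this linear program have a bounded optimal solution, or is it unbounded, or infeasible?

Vertices and Z = 11.3x_1 - 10.4x_2:
  (10158/3299, 35622/3299) → Z = -1278417/16495
  (-43948/10871, 54878/10871) → Z = -5336718/54355
The feasible region has finitely many vertices and no improving ray; the maximum is -1278417/16495 at (10158/3299, 35622/3299).

bounded optimum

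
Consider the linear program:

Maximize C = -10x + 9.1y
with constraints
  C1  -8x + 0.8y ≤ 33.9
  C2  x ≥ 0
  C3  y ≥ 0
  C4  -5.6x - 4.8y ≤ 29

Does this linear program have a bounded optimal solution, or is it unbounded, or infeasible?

unbounded

From the feasible point (0, 42.375), moving in the direction (0.8, 8) keeps every constraint satisfied while C increases without bound.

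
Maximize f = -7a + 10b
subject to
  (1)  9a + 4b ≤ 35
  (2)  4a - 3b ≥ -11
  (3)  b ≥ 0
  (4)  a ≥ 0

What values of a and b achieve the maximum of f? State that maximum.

a = 61/43, b = 239/43, maximum f = 1963/43

Corner points and f = -7a + 10b:
  (61/43, 239/43) → f = 1963/43
  (35/9, 0) → f = -245/9
  (0, 11/3) → f = 110/3
  (0, 0) → f = 0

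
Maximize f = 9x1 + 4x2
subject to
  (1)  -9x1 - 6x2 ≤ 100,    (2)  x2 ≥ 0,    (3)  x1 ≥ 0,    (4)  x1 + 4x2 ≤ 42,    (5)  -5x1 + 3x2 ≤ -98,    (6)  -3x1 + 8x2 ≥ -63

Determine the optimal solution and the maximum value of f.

x1 = 147/5, x2 = 63/20, maximum f = 1386/5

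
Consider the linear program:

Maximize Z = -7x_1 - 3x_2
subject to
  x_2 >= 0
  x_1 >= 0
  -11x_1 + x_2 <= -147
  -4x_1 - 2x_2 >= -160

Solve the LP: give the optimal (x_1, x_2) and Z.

Extreme points and Z = -7x_1 - 3x_2:
  (147/11, 0) → Z = -1029/11
  (40, 0) → Z = -280
  (227/13, 586/13) → Z = -3347/13

x_1 = 147/11, x_2 = 0, maximum Z = -1029/11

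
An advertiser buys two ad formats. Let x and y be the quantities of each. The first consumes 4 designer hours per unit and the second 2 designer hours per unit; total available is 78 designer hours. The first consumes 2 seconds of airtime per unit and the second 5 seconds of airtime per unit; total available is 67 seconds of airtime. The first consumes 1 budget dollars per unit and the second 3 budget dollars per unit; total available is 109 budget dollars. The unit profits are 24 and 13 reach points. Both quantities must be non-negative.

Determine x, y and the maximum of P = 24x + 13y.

x = 16, y = 7, maximum P = 475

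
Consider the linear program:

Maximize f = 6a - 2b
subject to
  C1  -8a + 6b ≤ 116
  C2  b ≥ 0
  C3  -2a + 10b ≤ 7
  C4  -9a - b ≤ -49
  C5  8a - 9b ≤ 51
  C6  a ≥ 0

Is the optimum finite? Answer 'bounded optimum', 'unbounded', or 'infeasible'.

bounded optimum

Corner points and f = 6a - 2b:
  (49/9, 0) → f = 98/3
  (51/8, 0) → f = 153/4
  (21/4, 7/4) → f = 28
  (573/62, 79/31) → f = 1561/31
The feasible region has finitely many vertices and no improving ray; the maximum is 1561/31 at (573/62, 79/31).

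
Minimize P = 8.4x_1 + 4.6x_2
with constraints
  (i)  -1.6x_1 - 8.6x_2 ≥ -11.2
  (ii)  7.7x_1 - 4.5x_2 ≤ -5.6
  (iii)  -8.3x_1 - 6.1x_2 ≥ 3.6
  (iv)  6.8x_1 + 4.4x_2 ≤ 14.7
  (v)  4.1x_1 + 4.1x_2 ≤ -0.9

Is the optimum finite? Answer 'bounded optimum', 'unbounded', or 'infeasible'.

unbounded

From the feasible point (-2683/1435, 2368/1435), moving in the direction (-8.6, 1.6) keeps every constraint satisfied while P decreases without bound.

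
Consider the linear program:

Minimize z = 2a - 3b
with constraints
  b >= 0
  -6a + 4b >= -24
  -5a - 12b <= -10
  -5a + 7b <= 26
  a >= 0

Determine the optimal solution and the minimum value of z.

Extreme points and z = 2a - 3b:
  (4, 0) → z = 8
  (2, 0) → z = 4
  (136/11, 138/11) → z = -142/11
  (0, 5/6) → z = -5/2
  (0, 26/7) → z = -78/7

a = 136/11, b = 138/11, minimum z = -142/11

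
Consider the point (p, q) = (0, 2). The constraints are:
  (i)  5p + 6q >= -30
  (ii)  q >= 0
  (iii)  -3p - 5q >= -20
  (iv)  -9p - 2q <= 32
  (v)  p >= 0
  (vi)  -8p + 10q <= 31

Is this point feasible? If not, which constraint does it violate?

feasible

(i): 12 ≥ -30 ✓
(ii): 2 ≥ 0 ✓
(iii): -10 ≥ -20 ✓
(iv): -4 ≤ 32 ✓
(v): 0 ≥ 0 ✓
(vi): 20 ≤ 31 ✓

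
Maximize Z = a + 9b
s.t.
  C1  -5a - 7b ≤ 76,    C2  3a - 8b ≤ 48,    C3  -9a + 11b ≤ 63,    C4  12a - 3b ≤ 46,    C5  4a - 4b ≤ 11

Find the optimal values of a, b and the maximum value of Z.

Vertices and Z = a + 9b:
  (-1277/118, -369/118) → Z = -2299/59
  (-227/48, -359/48) → Z = -1729/24
  (139/21, 78/7) → Z = 2245/21
  (151/36, 13/9) → Z = 619/36

a = 139/21, b = 78/7, maximum Z = 2245/21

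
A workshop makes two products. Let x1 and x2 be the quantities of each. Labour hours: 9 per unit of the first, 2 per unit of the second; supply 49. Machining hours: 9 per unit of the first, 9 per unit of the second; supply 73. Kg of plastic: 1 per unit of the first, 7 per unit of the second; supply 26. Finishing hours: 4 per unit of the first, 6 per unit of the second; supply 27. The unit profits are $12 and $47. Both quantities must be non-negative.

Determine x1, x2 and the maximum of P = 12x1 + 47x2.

Corner points and P = 12x1 + 47x2:
  (0, 0) → P = 0
  (0, 26/7) → P = 1222/7
  (49/9, 0) → P = 196/3
  (120/23, 47/46) → P = 5089/46
  (3/2, 7/2) → P = 365/2

At the optimal vertex, x1 + 7x2 = 26 and 4x1 + 6x2 = 27.
Solving simultaneously gives x1 = 3/2, x2 = 7/2.

x1 = 3/2, x2 = 7/2, maximum P = 365/2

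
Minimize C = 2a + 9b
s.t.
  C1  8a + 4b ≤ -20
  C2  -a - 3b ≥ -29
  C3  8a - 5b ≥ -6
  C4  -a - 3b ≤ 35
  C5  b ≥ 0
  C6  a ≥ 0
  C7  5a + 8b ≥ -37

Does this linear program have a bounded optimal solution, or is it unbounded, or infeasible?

infeasible

The boundaries -a - 3b = -29 and 8a - 5b = -6 meet at (127/29, 238/29), but that point violates 8a + 4b ≤ -20. Every candidate vertex is excluded by some other constraint, so the feasible region is empty.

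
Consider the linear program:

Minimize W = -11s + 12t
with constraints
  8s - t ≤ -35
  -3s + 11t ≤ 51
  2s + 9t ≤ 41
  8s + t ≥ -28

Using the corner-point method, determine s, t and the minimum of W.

s = -63/16, t = 7/2, minimum W = 1365/16

Feasible corners and W = -11s + 12t:
  (-334/85, 303/85) → W = 86
  (-63/16, 7/2) → W = 1365/16
  (-359/91, 324/91) → W = 7837/91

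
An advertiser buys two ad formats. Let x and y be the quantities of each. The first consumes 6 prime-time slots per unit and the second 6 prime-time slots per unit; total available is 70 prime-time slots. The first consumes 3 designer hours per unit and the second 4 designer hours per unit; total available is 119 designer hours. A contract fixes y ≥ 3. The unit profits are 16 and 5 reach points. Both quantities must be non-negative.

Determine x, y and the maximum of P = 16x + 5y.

x = 26/3, y = 3, maximum P = 461/3

Feasible corners and P = 16x + 5y:
  (0, 35/3) → P = 175/3
  (0, 3) → P = 15
  (26/3, 3) → P = 461/3

The optimum lies where 6x + 6y = 70 and y = 3.
Solving simultaneously gives x = 26/3, y = 3.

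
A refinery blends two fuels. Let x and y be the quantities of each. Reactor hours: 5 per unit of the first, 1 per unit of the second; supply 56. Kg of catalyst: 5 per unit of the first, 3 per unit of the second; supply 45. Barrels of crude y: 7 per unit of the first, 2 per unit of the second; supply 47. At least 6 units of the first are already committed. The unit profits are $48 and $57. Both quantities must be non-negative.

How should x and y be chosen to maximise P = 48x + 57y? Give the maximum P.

x = 6, y = 5/2, maximum P = 861/2

Feasible corners and P = 48x + 57y:
  (47/7, 0) → P = 2256/7
  (6, 0) → P = 288
  (6, 5/2) → P = 861/2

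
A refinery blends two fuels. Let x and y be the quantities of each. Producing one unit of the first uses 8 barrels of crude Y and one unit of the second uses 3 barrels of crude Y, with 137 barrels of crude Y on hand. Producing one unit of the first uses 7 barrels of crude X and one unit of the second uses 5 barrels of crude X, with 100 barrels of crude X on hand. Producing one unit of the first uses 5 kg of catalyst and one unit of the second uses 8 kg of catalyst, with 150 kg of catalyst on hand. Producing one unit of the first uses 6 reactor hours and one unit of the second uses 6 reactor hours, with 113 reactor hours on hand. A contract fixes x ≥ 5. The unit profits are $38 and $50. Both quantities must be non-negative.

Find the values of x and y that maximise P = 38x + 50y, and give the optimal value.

Extreme points and P = 38x + 50y:
  (100/7, 0) → P = 3800/7
  (5, 0) → P = 190
  (5, 13) → P = 840

x = 5, y = 13, maximum P = 840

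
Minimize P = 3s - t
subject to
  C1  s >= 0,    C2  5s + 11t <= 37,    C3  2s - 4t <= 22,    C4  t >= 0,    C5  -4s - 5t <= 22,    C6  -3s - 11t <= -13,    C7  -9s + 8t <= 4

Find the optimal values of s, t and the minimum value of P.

s = 20/41, t = 43/41, minimum P = 17/41

Vertices and P = 3s - t:
  (37/5, 0) → P = 111/5
  (252/139, 353/139) → P = 403/139
  (13/3, 0) → P = 13
  (20/41, 43/41) → P = 17/41

At the optimal vertex, -3s - 11t = -13 and -9s + 8t = 4.
Solving simultaneously gives s = 20/41, t = 43/41.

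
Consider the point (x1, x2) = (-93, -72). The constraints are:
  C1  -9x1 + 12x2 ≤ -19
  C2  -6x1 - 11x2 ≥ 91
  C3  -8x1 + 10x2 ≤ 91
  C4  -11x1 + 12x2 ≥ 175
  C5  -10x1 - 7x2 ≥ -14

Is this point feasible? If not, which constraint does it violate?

Constraint C4: -11x1 + 12x2 = 159, which is not ≥ 175. All other constraints are satisfied.

not feasible — violates C4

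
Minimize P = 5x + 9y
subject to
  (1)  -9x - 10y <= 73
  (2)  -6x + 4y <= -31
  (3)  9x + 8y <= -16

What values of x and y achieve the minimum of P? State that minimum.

x = 212/9, y = -57/2, minimum P = -2497/18

Vertices and P = 5x + 9y:
  (3/16, -239/32) → P = -2121/32
  (212/9, -57/2) → P = -2497/18
  (46/21, -125/28) → P = -2455/84

At the optimal vertex, -9x - 10y = 73 and 9x + 8y = -16.
Solving simultaneously gives x = 212/9, y = -57/2.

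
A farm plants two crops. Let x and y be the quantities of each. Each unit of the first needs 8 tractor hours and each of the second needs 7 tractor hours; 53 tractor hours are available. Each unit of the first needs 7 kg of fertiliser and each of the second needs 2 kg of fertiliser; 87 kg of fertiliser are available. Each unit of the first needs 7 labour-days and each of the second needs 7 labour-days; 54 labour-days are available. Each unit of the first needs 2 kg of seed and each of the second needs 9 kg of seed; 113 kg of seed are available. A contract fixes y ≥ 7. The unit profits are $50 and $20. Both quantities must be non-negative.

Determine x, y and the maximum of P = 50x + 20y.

Feasible corners and P = 50x + 20y:
  (0, 53/7) → P = 1060/7
  (0, 7) → P = 140
  (1/2, 7) → P = 165

The binding constraints are 8x + 7y = 53 and y = 7.
Solving simultaneously gives x = 1/2, y = 7.

x = 1/2, y = 7, maximum P = 165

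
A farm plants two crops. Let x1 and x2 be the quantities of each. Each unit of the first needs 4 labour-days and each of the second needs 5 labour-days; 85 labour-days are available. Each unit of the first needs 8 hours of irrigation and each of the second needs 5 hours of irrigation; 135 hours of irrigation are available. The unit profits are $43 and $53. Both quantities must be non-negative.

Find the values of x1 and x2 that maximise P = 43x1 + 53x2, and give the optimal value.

x1 = 25/2, x2 = 7, maximum P = 1817/2

Corner points and P = 43x1 + 53x2:
  (0, 0) → P = 0
  (0, 17) → P = 901
  (135/8, 0) → P = 5805/8
  (25/2, 7) → P = 1817/2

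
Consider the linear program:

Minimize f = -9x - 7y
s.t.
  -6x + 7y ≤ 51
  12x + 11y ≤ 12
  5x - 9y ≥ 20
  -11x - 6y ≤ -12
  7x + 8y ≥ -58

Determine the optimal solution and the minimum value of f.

Feasible corners and f = -9x - 7y:
  (328/163, -180/163) → f = -1692/163
  (734/19, -780/19) → f = -1146/19
  (76/43, -160/129) → f = -932/129
  (222/23, -361/23) → f = 23

x = 734/19, y = -780/19, minimum f = -1146/19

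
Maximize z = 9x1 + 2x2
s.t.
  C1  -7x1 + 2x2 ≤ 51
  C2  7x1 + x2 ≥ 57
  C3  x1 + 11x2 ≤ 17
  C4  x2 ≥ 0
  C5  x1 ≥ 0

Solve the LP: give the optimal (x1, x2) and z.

The binding constraints are x1 + 11x2 = 17 and x2 = 0.
Solving simultaneously gives x1 = 17, x2 = 0.

x1 = 17, x2 = 0, maximum z = 153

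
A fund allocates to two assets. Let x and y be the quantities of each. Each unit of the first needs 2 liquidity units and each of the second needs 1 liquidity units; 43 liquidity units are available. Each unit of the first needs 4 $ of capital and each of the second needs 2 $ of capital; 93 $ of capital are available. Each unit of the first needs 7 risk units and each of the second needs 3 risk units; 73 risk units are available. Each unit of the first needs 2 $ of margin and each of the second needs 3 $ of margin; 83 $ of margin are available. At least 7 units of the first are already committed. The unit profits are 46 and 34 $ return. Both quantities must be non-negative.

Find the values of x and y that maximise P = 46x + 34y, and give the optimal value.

x = 7, y = 8, maximum P = 594

Feasible corners and P = 46x + 34y:
  (73/7, 0) → P = 3358/7
  (7, 0) → P = 322
  (7, 8) → P = 594

At the optimal vertex, 7x + 3y = 73 and x = 7.
Solving simultaneously gives x = 7, y = 8.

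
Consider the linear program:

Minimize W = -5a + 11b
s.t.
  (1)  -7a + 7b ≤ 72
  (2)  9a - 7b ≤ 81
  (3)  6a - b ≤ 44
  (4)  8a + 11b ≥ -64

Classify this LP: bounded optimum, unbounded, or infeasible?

Corner points and W = -5a + 11b:
  (76/7, 148/7) → W = 1248/7
  (-1240/133, 128/133) → W = 7608/133
  (227/33, -30/11) → W = -2125/33
  (443/155, -1224/155) → W = -15679/155
The feasible region has finitely many vertices and no improving ray; the minimum is -15679/155 at (443/155, -1224/155).

bounded optimum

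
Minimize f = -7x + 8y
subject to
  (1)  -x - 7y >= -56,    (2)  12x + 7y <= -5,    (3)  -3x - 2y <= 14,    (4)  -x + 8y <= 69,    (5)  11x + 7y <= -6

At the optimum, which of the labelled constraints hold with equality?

Corner points and f = -7x + 8y:
  (88/3, -51) → f = -1840/3
  (1, -17/7) → f = -185/7
  (-125/13, 193/26) → f = 1647/13
  (-531/95, 753/95) → f = 9741/95

The minimum is at (88/3, -51). Substituting into each constraint, equality holds for (2) and (3); the remaining constraints have slack.

(2) and (3)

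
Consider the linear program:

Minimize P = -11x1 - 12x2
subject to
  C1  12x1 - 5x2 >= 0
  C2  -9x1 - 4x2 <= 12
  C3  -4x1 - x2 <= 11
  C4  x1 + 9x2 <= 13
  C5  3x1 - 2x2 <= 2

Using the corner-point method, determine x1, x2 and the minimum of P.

x1 = 44/29, x2 = 37/29, minimum P = -32

Feasible corners and P = -11x1 - 12x2:
  (-20/31, -48/31) → P = 796/31
  (65/113, 156/113) → P = -2587/113
  (-8/15, -9/5) → P = 412/15
  (44/29, 37/29) → P = -32

The binding constraints are x1 + 9x2 = 13 and 3x1 - 2x2 = 2.
Solving simultaneously gives x1 = 44/29, x2 = 37/29.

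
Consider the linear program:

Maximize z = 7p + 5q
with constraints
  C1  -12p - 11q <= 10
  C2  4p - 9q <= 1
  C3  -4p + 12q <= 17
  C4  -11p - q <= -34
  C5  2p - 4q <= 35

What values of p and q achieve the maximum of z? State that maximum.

Vertices and z = 7p + 5q:
  (55/4, 6) → z = 505/4
  (307/103, 125/103) → z = 2774/103
  (23/8, 19/8) → z = 32

At the optimal vertex, 4p - 9q = 1 and -4p + 12q = 17.
Solving simultaneously gives p = 55/4, q = 6.

p = 55/4, q = 6, maximum z = 505/4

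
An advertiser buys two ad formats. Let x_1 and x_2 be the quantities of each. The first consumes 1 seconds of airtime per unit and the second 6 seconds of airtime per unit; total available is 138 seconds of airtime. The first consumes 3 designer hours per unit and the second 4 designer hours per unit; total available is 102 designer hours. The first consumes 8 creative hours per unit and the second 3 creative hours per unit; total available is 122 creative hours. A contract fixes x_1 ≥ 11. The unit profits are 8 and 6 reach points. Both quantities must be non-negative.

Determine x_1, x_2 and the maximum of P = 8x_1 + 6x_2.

Vertices and P = 8x_1 + 6x_2:
  (61/4, 0) → P = 122
  (11, 0) → P = 88
  (11, 34/3) → P = 156

x_1 = 11, x_2 = 34/3, maximum P = 156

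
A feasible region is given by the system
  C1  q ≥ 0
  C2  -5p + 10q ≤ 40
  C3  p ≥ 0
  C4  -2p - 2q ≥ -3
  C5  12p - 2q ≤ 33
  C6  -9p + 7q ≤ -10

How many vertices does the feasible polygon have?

Intersecting each pair of boundary lines and keeping only the points that satisfy every inequality leaves:
  (3/2, 0)
  (10/9, 0)
  (41/32, 7/32)

3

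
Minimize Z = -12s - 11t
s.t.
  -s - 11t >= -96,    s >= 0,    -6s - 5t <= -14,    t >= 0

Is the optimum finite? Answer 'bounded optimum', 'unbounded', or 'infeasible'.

bounded optimum

Corner points and Z = -12s - 11t:
  (0, 96/11) → Z = -96
  (96, 0) → Z = -1152
  (0, 14/5) → Z = -154/5
  (7/3, 0) → Z = -28
The feasible region has finitely many vertices and no improving ray; the minimum is -1152 at (96, 0).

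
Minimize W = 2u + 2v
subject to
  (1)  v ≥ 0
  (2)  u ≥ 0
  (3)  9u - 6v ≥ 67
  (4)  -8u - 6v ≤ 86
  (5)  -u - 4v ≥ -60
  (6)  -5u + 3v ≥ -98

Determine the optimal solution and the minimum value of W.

u = 67/9, v = 0, minimum W = 134/9

At the optimal vertex, v = 0 and 9u - 6v = 67.
Solving simultaneously gives u = 67/9, v = 0.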